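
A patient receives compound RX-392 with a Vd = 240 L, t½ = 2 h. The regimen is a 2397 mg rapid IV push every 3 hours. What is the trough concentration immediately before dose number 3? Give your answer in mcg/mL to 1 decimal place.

4.8 mcg/mL

f = (1/2)^(τ/t½) = (1/2)^(3/2) ≈ 0.3536.
C₀ = D/Vd = 2397/240 ≈ 9.988 mcg/mL.
Before the 3rd dose, 2 doses have been given. Superposition: Cmin = C₀·(f + f²).
≈ 9.988 × (0.3536 + 0.1250) ≈ 9.988 × 0.4786 ≈ 4.780 mcg/mL.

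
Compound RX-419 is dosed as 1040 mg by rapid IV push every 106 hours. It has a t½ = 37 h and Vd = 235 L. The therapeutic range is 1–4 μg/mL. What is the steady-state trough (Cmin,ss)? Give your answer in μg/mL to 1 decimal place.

τ/t½ = 106/37 ≈ 2.8649, so fraction remaining f = (1/2)^(106/37) ≈ 0.1373.
Each bolus raises the concentration by D/Vd = 1040/235 ≈ 4.426 μg/mL.
Steady-state trough Cmin,ss = C₀·f/(1−f) ≈ 4.426 × 0.1373/0.8627 ≈ 0.704 μg/mL.
Trough 0.7 μg/mL vs MEC 1 μg/mL: subtherapeutic.

0.7 μg/mL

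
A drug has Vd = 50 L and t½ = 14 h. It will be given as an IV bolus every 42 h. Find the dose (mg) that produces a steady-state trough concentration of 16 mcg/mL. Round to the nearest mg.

τ/t½ = 42/14 ≈ 3, so f = (1/2)^(42/14) ≈ 0.125000.
Cmin,ss = (D/Vd)·f/(1−f), so D = Cmin,ss·Vd·(1−f)/f.
D = 16 × 50 × (1−f)/f ≈ 16 × 50 × 7.00000 ≈ 5600.00 mg.

5600 mg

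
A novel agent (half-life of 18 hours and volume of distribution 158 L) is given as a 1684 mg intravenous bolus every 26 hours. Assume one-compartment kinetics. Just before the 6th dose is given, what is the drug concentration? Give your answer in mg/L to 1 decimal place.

f = (1/2)^(τ/t½) = (1/2)^(26/18) ≈ 0.3674.
C₀ = D/Vd = 1684/158 ≈ 10.658 mg/L.
Before the 6th dose, 5 doses have been given. Superposition: Cmin = C₀·(f + f² + … + f^5).
≈ 10.658 × (0.3674 + 0.1350 + 0.0496 + 0.0182 + 0.0067) ≈ 10.658 × 0.5769 ≈ 6.149 mg/L.

6.1 mg/L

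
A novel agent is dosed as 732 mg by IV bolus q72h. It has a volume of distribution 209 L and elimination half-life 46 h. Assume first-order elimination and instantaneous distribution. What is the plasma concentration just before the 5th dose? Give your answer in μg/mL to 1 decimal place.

1.8 μg/mL

f = (1/2)^(τ/t½) = (1/2)^(72/46) ≈ 0.3379.
C₀ = D/Vd = 732/209 ≈ 3.502 μg/mL.
Before the 5th dose, 4 doses have been given. Superposition: Cmin = C₀·(f + f² + … + f^4).
≈ 3.502 × (0.3379 + 0.1142 + 0.0386 + 0.0130) ≈ 3.502 × 0.5037 ≈ 1.764 μg/mL.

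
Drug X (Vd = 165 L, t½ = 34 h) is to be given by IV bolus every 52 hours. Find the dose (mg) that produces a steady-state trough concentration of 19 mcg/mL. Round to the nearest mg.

5915 mg

τ/t½ = 52/34 ≈ 1.5294, so f = (1/2)^(52/34) ≈ 0.346419.
Cmin,ss = (D/Vd)·f/(1−f), so D = Cmin,ss·Vd·(1−f)/f.
D = 19 × 165 × (1−f)/f ≈ 19 × 165 × 1.88668 ≈ 5914.74 mg.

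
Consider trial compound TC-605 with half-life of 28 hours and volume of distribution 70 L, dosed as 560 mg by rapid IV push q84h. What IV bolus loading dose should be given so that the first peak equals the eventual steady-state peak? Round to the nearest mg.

640 mg

f = (1/2)^(84/28) ≈ 0.125000; accumulation ratio R = 1/(1−f) ≈ 1.14286.
Loading dose to hit Cmax,ss on first dose: D_load = D_maint·R ≈ 560 × 1.14286 ≈ 640.00 mg.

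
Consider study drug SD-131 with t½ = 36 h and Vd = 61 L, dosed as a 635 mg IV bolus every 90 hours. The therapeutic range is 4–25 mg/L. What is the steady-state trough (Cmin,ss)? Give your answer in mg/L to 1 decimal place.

k = ln2/t½ = ln2/36 ≈ 0.019254 h⁻¹; fraction remaining f = e^(−kτ) = e^(−0.019254×90) ≈ 0.1768.
Accumulation ratio R = 1/(1 − f) ≈ 1/0.8232 ≈ 1.2148.
Single-dose peak C₀ = D/Vd = 635/61 ≈ 10.410 mg/L.
Cmax,ss = C₀/(1 − f) ≈ 10.410/0.8232 ≈ 12.646 mg/L.
One interval later, Cmin,ss = Cmax,ss·e^(−kτ) ≈ 12.646 × 0.1768 ≈ 2.236 mg/L.
Trough 2.2 mg/L vs MEC 4 mg/L: subtherapeutic.

2.2 mg/L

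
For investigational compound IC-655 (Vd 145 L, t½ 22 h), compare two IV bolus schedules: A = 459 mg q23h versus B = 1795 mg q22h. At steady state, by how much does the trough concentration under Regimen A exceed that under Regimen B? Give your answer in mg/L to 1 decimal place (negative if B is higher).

Regimen A: f = (1/2)^(23/22) ≈ 0.4845; Cmin,ss = (459/145)·f/(1−f) ≈ 2.975 mg/L.
Regimen B: f = (1/2)^(22/22) ≈ 0.5000; Cmin,ss = (1795/145)·f/(1−f) ≈ 12.379 mg/L.
Difference ≈ 2.975 − 12.379 ≈ -9.404 mg/L.

-9.4 mg/L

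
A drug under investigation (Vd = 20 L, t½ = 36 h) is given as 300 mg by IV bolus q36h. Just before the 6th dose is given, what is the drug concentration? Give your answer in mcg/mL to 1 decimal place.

f = (1/2)^(τ/t½) = (1/2)^(36/36) ≈ 0.5000.
C₀ = D/Vd = 300/20 ≈ 15.000 mcg/mL.
Before the 6th dose, 5 doses have been given. Superposition: Cmin = C₀·(f + f² + … + f^5).
≈ 15.000 × (0.5000 + 0.2500 + 0.1250 + 0.0625 + 0.0313) ≈ 15.000 × 0.9688 ≈ 14.532 mcg/mL.

14.5 mcg/mL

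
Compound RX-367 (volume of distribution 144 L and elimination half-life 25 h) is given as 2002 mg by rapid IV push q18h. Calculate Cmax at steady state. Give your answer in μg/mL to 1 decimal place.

35.4 μg/mL

k = ln2/t½ = ln2/25 ≈ 0.027726 h⁻¹; fraction remaining f = e^(−kτ) = e^(−0.027726×18) ≈ 0.6071.
Accumulation ratio R = 1/(1 − f) ≈ 1/0.3929 ≈ 2.5452.
Each bolus raises the concentration by D/Vd = 2002/144 ≈ 13.903 μg/mL.
Cmax,ss = C₀/(1 − f) ≈ 13.903/0.3929 ≈ 35.386 μg/mL.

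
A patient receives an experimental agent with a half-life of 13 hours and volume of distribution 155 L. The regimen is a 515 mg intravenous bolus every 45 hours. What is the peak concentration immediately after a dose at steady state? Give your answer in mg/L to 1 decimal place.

3.7 mg/L

k = ln2/t½ = ln2/13 ≈ 0.053319 h⁻¹; fraction remaining f = e^(−kτ) = e^(−0.053319×45) ≈ 0.0908.
At steady state, accumulation factor R = 1/(1 − e^(−kτ)) ≈ 1.0999.
Each bolus raises the concentration by D/Vd = 515/155 ≈ 3.323 mg/L.
Steady-state peak Cmax,ss = C₀·R ≈ 3.323 × 1.0999 ≈ 3.655 mg/L.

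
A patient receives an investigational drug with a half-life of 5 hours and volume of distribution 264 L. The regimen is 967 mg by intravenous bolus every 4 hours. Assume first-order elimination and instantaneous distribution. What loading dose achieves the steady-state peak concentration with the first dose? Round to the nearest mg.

2272 mg

f = (1/2)^(4/5) ≈ 0.574349; accumulation ratio R = 1/(1−f) ≈ 2.34934.
Loading dose to hit Cmax,ss on first dose: D_load = D_maint·R ≈ 967 × 2.34934 ≈ 2271.81 mg.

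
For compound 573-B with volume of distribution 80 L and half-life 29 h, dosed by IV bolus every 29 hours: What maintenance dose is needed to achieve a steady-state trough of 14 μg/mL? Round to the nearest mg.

τ/t½ = 29/29 ≈ 1, so f = (1/2)^(29/29) ≈ 0.500000.
Cmin,ss = (D/Vd)·f/(1−f), so D = Cmin,ss·Vd·(1−f)/f.
D = 14 × 80 × (1−f)/f ≈ 14 × 80 × 1.00000 ≈ 1120.00 mg.

1120 mg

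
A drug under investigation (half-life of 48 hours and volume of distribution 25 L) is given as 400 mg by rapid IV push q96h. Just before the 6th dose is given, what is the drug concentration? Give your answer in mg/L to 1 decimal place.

5.3 mg/L

f = (1/2)^(τ/t½) = (1/2)^(96/48) ≈ 0.2500.
C₀ = D/Vd = 400/25 ≈ 16.000 mg/L.
Before the 6th dose, 5 doses have been given. Superposition: Cmin = C₀·(f + f² + … + f^5).
≈ 16.000 × (0.2500 + 0.0625 + 0.0156 + 0.0039 + 0.0010) ≈ 16.000 × 0.3330 ≈ 5.328 mg/L.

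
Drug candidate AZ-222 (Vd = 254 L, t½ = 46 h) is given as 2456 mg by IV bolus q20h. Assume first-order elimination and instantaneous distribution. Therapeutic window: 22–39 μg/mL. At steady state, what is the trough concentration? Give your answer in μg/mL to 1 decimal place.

k = ln2/t½ = ln2/46 ≈ 0.015068 h⁻¹; fraction remaining f = e^(−kτ) = e^(−0.015068×20) ≈ 0.7398.
At steady state, accumulation factor R = 1/(1 − e^(−kτ)) ≈ 3.8432.
Single-dose peak C₀ = D/Vd = 2456/254 ≈ 9.669 μg/mL.
Steady-state peak Cmax,ss = C₀·R ≈ 9.669 × 3.8432 ≈ 37.160 μg/mL.
Steady-state trough Cmin,ss = Cmax,ss·f ≈ 37.160 × 0.7398 ≈ 27.491 μg/mL.
Trough 27.5 μg/mL vs MEC 22 μg/mL: adequate.

27.5 μg/mL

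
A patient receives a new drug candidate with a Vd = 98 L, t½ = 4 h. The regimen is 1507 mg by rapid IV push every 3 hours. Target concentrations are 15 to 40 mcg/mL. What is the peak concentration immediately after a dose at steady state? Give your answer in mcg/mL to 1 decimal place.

37.9 mcg/mL

Over one 3-h interval, 3/4 ≈ 0.75 half-lives elapse, leaving f ≈ 0.5946 of each dose.
At steady state, accumulation factor R = 1/(1 − e^(−kτ)) ≈ 2.4667.
Single-dose peak C₀ = D/Vd = 1507/98 ≈ 15.378 mcg/mL.
Steady-state peak Cmax,ss = C₀·R ≈ 15.378 × 2.4667 ≈ 37.933 mcg/mL.
Peak 37.9 mcg/mL vs MTC 40 mcg/mL: below toxic threshold.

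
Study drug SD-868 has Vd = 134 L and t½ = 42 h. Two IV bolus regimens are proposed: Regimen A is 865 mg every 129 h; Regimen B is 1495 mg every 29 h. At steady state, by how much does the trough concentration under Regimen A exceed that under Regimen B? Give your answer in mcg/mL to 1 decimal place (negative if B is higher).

-17.3 mcg/mL

Regimen A: f = (1/2)^(129/42) ≈ 0.1190; Cmin,ss = (865/134)·f/(1−f) ≈ 0.872 mcg/mL.
Regimen B: f = (1/2)^(29/42) ≈ 0.6196; Cmin,ss = (1495/134)·f/(1−f) ≈ 18.172 mcg/mL.
Difference ≈ 0.872 − 18.172 ≈ -17.300 mcg/mL.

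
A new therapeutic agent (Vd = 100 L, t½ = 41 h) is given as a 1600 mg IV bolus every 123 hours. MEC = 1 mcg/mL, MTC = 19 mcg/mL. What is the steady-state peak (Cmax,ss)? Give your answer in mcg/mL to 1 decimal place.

18.3 mcg/mL

τ = 123 h = 3 half-lives, so f = (1/2)^3 = 0.125.
Accumulation ratio R = 1/(1 − f) = 1/0.875 = 8/7.
Single-dose peak C₀ = D/Vd = 1600/100 = 16 mcg/mL.
Steady-state peak Cmax,ss = C₀·R = 16 × 8/7 ≈ 18.286 mcg/mL.
Peak 18.3 mcg/mL vs MTC 19 mcg/mL: below toxic threshold.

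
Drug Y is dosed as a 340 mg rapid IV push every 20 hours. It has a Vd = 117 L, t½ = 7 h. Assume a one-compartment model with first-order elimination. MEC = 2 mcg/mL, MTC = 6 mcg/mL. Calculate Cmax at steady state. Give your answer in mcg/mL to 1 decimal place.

k = ln2/t½ = ln2/7 ≈ 0.099021 h⁻¹; fraction remaining f = e^(−kτ) = e^(−0.099021×20) ≈ 0.1380.
Accumulation ratio R = 1/(1 − f) ≈ 1/0.8620 ≈ 1.1601.
Single-dose peak C₀ = D/Vd = 340/117 ≈ 2.906 mcg/mL.
Steady-state peak Cmax,ss = C₀·R ≈ 2.906 × 1.1601 ≈ 3.371 mcg/mL.
Peak 3.4 mcg/mL vs MTC 6 mcg/mL: below toxic threshold.

3.4 mcg/mL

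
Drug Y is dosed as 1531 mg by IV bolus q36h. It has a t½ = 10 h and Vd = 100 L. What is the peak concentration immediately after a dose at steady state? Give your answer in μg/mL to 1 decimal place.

Over one 36-h interval, 36/10 ≈ 3.6 half-lives elapse, leaving f ≈ 0.0825 of each dose.
At steady state, accumulation factor R = 1/(1 − e^(−kτ)) ≈ 1.0899.
Single-dose peak C₀ = D/Vd = 1531/100 ≈ 15.310 μg/mL.
Steady-state peak Cmax,ss = C₀·R ≈ 15.310 × 1.0899 ≈ 16.686 μg/mL.

16.7 μg/mL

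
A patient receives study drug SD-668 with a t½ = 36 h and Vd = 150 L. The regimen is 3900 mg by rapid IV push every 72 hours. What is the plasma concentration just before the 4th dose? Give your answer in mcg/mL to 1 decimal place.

8.5 mcg/mL

f = (1/2)^(τ/t½) = (1/2)^(72/36) ≈ 0.2500.
C₀ = D/Vd = 3900/150 ≈ 26.000 mcg/mL.
Before the 4th dose, 3 doses have been given. Superposition: Cmin = C₀·(f + f² + … + f^3).
≈ 26.000 × (0.2500 + 0.0625 + 0.0156) ≈ 26.000 × 0.3281 ≈ 8.531 mcg/mL.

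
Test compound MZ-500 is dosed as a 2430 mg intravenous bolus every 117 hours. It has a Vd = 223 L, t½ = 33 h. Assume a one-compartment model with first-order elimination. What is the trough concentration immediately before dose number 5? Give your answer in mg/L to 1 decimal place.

f = (1/2)^(τ/t½) = (1/2)^(117/33) ≈ 0.0856.
C₀ = D/Vd = 2430/223 ≈ 10.897 mg/L.
Before the 5th dose, 4 doses have been given. Superposition: Cmin = C₀·(f + f² + … + f^4).
≈ 10.897 × (0.0856 + 0.0073 + 0.0006 + 0.0001) ≈ 10.897 × 0.0936 ≈ 1.020 mg/L.

1.0 mg/L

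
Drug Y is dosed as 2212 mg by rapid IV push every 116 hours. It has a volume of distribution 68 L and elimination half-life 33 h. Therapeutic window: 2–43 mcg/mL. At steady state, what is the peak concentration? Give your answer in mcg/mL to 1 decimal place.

Over one 116-h interval, 116/33 ≈ 3.5152 half-lives elapse, leaving f ≈ 0.0875 of each dose.
Accumulation ratio R = 1/(1 − f) ≈ 1/0.9125 ≈ 1.0959.
Single-dose peak C₀ = D/Vd = 2212/68 ≈ 32.529 mcg/mL.
Steady-state peak Cmax,ss = C₀·R ≈ 32.529 × 1.0959 ≈ 35.649 mcg/mL.
Peak 35.6 mcg/mL vs MTC 43 mcg/mL: below toxic threshold.

35.6 mcg/mL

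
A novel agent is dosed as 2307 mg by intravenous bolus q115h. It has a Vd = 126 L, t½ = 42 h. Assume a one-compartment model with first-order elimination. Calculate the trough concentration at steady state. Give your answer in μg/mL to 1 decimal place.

Over one 115-h interval, 115/42 ≈ 2.7381 half-lives elapse, leaving f ≈ 0.1499 of each dose.
Accumulation ratio R = 1/(1 − f) ≈ 1/0.8501 ≈ 1.1763.
Single-dose peak C₀ = D/Vd = 2307/126 ≈ 18.310 μg/mL.
Cmax,ss = C₀/(1 − f) ≈ 18.310/0.8501 ≈ 21.539 μg/mL.
One interval later, Cmin,ss = Cmax,ss·e^(−kτ) ≈ 21.539 × 0.1499 ≈ 3.229 μg/mL.

3.2 μg/mL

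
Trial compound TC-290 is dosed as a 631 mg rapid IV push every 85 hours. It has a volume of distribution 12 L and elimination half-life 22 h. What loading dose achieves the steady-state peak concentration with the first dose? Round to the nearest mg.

678 mg

f = (1/2)^(85/22) ≈ 0.068696; accumulation ratio R = 1/(1−f) ≈ 1.07376.
Loading dose to hit Cmax,ss on first dose: D_load = D_maint·R ≈ 631 × 1.07376 ≈ 677.54 mg.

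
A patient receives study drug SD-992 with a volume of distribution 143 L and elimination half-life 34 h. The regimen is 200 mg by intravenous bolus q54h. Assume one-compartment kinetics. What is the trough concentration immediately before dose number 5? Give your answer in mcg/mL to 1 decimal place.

0.7 mcg/mL

f = (1/2)^(τ/t½) = (1/2)^(54/34) ≈ 0.3326.
C₀ = D/Vd = 200/143 ≈ 1.399 mcg/mL.
Before the 5th dose, 4 doses have been given. Superposition: Cmin = C₀·(f + f² + … + f^4).
≈ 1.399 × (0.3326 + 0.1106 + 0.0368 + 0.0122) ≈ 1.399 × 0.4922 ≈ 0.689 mcg/mL.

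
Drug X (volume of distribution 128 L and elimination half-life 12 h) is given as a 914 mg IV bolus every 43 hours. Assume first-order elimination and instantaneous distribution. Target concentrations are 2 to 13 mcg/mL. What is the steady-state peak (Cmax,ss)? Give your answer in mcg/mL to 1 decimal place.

7.8 mcg/mL

k = ln2/t½ = ln2/12 ≈ 0.057762 h⁻¹; fraction remaining f = e^(−kτ) = e^(−0.057762×43) ≈ 0.0834.
Accumulation ratio R = 1/(1 − f) ≈ 1/0.9166 ≈ 1.0910.
Each bolus raises the concentration by D/Vd = 914/128 ≈ 7.141 mcg/mL.
Steady-state peak Cmax,ss = C₀·R ≈ 7.141 × 1.0910 ≈ 7.791 mcg/mL.
Peak 7.8 mcg/mL vs MTC 13 mcg/mL: below toxic threshold.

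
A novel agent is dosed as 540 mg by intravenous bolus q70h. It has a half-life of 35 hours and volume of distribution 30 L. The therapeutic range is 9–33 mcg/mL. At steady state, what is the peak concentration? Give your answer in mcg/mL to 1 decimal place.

The dosing interval is 2 half-lives, so f = 2^(−2) = 0.25.
Accumulation ratio R = 1/(1 − f) = 1/0.75 = 4/3.
Single-dose peak C₀ = D/Vd = 540/30 = 18 mcg/mL.
Steady-state peak Cmax,ss = C₀·R = 18 × 4/3 ≈ 24.000 mcg/mL.
Peak 24.0 mcg/mL vs MTC 33 mcg/mL: below toxic threshold.

24.0 mcg/mL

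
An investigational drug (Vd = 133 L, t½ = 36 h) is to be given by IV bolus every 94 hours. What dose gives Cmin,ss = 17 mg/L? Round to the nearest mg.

11553 mg

τ/t½ = 94/36 ≈ 2.6111, so f = (1/2)^(94/36) ≈ 0.163673.
Cmin,ss = (D/Vd)·f/(1−f), so D = Cmin,ss·Vd·(1−f)/f.
D = 17 × 133 × (1−f)/f ≈ 17 × 133 × 5.10974 ≈ 11553.12 mg.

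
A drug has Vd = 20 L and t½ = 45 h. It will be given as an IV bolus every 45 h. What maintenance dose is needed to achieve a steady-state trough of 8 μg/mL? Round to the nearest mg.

160 mg

τ/t½ = 45/45 ≈ 1, so f = (1/2)^(45/45) ≈ 0.500000.
Cmin,ss = (D/Vd)·f/(1−f), so D = Cmin,ss·Vd·(1−f)/f.
D = 8 × 20 × (1−f)/f ≈ 8 × 20 × 1.00000 ≈ 160.00 mg.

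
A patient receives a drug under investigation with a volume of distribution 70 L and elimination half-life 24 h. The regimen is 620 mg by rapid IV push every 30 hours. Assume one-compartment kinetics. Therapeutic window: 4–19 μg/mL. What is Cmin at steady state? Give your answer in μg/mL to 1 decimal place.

6.4 μg/mL

τ/t½ = 30/24 ≈ 1.25, so fraction remaining f = (1/2)^(30/24) ≈ 0.4204.
Each bolus raises the concentration by D/Vd = 620/70 ≈ 8.857 μg/mL.
Steady-state trough Cmin,ss = C₀·f/(1−f) ≈ 8.857 × 0.4204/0.5796 ≈ 6.424 μg/mL.
Trough 6.4 μg/mL vs MEC 4 μg/mL: adequate.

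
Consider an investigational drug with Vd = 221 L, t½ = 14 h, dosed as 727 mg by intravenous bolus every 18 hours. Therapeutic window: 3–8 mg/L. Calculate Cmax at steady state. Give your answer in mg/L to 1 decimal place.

5.6 mg/L

k = ln2/t½ = ln2/14 ≈ 0.049511 h⁻¹; fraction remaining f = e^(−kτ) = e^(−0.049511×18) ≈ 0.4102.
Accumulation ratio R = 1/(1 − f) ≈ 1/0.5898 ≈ 1.6955.
Single-dose peak C₀ = D/Vd = 727/221 ≈ 3.290 mg/L.
Steady-state peak Cmax,ss = C₀·R ≈ 3.290 × 1.6955 ≈ 5.578 mg/L.
Peak 5.6 mg/L vs MTC 8 mg/L: below toxic threshold.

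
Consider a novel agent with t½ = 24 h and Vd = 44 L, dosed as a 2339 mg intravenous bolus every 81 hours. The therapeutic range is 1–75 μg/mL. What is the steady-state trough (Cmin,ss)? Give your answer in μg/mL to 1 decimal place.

k = ln2/t½ = ln2/24 ≈ 0.028881 h⁻¹; fraction remaining f = e^(−kτ) = e^(−0.028881×81) ≈ 0.0964.
Single-dose peak C₀ = D/Vd = 2339/44 ≈ 53.159 μg/mL.
Steady-state trough Cmin,ss = C₀·f/(1−f) ≈ 53.159 × 0.0964/0.9036 ≈ 5.671 μg/mL.
Trough 5.7 μg/mL vs MEC 1 μg/mL: adequate.

5.7 μg/mL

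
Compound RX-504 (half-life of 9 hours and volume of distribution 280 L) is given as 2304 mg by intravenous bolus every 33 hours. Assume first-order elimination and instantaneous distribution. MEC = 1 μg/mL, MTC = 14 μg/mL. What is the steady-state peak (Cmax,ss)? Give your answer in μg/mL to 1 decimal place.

Over one 33-h interval, 33/9 ≈ 3.6667 half-lives elapse, leaving f ≈ 0.0787 of each dose.
At steady state, accumulation factor R = 1/(1 − e^(−kτ)) ≈ 1.0854.
Each bolus raises the concentration by D/Vd = 2304/280 ≈ 8.229 μg/mL.
Steady-state peak Cmax,ss = C₀·R ≈ 8.229 × 1.0854 ≈ 8.932 μg/mL.
Peak 8.9 μg/mL vs MTC 14 μg/mL: below toxic threshold.

8.9 μg/mL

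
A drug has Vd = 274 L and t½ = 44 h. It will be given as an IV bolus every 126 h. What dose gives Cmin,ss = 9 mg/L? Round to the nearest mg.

15483 mg

τ/t½ = 126/44 ≈ 2.8636, so f = (1/2)^(126/44) ≈ 0.137391.
Cmin,ss = (D/Vd)·f/(1−f), so D = Cmin,ss·Vd·(1−f)/f.
D = 9 × 274 × (1−f)/f ≈ 9 × 274 × 6.27850 ≈ 15482.78 mg.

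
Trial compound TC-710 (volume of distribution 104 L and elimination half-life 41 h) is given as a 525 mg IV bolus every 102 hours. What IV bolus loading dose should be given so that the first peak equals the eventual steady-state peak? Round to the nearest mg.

f = (1/2)^(102/41) ≈ 0.178277; accumulation ratio R = 1/(1−f) ≈ 1.21696.
Loading dose to hit Cmax,ss on first dose: D_load = D_maint·R ≈ 525 × 1.21696 ≈ 638.90 mg.

639 mg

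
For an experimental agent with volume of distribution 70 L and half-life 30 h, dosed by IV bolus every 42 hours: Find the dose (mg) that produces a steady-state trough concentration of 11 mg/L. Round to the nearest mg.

1262 mg

τ/t½ = 42/30 ≈ 1.4, so f = (1/2)^(42/30) ≈ 0.378929.
Cmin,ss = (D/Vd)·f/(1−f), so D = Cmin,ss·Vd·(1−f)/f.
D = 11 × 70 × (1−f)/f ≈ 11 × 70 × 1.63902 ≈ 1262.05 mg.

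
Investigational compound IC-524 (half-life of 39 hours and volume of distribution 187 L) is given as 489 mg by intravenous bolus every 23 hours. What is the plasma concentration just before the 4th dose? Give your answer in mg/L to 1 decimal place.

3.7 mg/L

f = (1/2)^(τ/t½) = (1/2)^(23/39) ≈ 0.6645.
C₀ = D/Vd = 489/187 ≈ 2.615 mg/L.
Before the 4th dose, 3 doses have been given. Superposition: Cmin = C₀·(f + f² + … + f^3).
≈ 2.615 × (0.6645 + 0.4416 + 0.2934) ≈ 2.615 × 1.3995 ≈ 3.660 mg/L.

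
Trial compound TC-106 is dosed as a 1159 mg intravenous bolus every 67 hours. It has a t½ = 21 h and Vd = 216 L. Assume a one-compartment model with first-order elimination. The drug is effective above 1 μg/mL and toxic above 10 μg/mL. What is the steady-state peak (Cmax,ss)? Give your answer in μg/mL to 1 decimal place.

k = ln2/t½ = ln2/21 ≈ 0.033007 h⁻¹; fraction remaining f = e^(−kτ) = e^(−0.033007×67) ≈ 0.1095.
At steady state, accumulation factor R = 1/(1 − e^(−kτ)) ≈ 1.1230.
Each bolus raises the concentration by D/Vd = 1159/216 ≈ 5.366 μg/mL.
Steady-state peak Cmax,ss = C₀·R ≈ 5.366 × 1.1230 ≈ 6.026 μg/mL.
Peak 6.0 μg/mL vs MTC 10 μg/mL: below toxic threshold.

6.0 μg/mL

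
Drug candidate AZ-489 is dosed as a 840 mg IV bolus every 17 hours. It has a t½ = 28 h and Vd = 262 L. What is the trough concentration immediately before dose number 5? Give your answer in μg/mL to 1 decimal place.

5.0 μg/mL

f = (1/2)^(τ/t½) = (1/2)^(17/28) ≈ 0.6565.
C₀ = D/Vd = 840/262 ≈ 3.206 μg/mL.
Before the 5th dose, 4 doses have been given. Superposition: Cmin = C₀·(f + f² + … + f^4).
≈ 3.206 × (0.6565 + 0.4310 + 0.2829 + 0.1858) ≈ 3.206 × 1.5562 ≈ 4.989 μg/mL.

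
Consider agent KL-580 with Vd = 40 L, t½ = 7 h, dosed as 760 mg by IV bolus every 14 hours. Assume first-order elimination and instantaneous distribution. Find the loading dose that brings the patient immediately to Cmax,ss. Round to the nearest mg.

1013 mg

f = (1/2)^(14/7) ≈ 0.250000; accumulation ratio R = 1/(1−f) ≈ 1.33333.
Loading dose to hit Cmax,ss on first dose: D_load = D_maint·R ≈ 760 × 1.33333 ≈ 1013.33 mg.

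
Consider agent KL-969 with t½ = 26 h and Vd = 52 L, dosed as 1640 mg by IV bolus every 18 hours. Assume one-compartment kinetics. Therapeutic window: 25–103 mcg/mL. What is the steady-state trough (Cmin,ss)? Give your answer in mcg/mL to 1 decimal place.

k = ln2/t½ = ln2/26 ≈ 0.026660 h⁻¹; fraction remaining f = e^(−kτ) = e^(−0.026660×18) ≈ 0.6189.
Single-dose peak C₀ = D/Vd = 1640/52 ≈ 31.538 mcg/mL.
Steady-state trough Cmin,ss = C₀·f/(1−f) ≈ 31.538 × 0.6189/0.3811 ≈ 51.217 mcg/mL.
Trough 51.2 mcg/mL vs MEC 25 mcg/mL: adequate.

51.2 mcg/mL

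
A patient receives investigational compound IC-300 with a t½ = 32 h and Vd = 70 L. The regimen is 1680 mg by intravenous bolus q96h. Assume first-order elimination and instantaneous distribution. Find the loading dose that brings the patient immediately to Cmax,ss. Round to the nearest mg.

f = (1/2)^(96/32) ≈ 0.125000; accumulation ratio R = 1/(1−f) ≈ 1.14286.
Loading dose to hit Cmax,ss on first dose: D_load = D_maint·R ≈ 1680 × 1.14286 ≈ 1920.00 mg.

1920 mg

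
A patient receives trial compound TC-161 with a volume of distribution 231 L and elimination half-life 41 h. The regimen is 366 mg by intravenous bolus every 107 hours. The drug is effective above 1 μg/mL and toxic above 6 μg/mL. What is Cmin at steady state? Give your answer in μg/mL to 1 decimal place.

0.3 μg/mL

Over one 107-h interval, 107/41 ≈ 2.6098 half-lives elapse, leaving f ≈ 0.1638 of each dose.
At steady state, accumulation factor R = 1/(1 − e^(−kτ)) ≈ 1.1959.
Each bolus raises the concentration by D/Vd = 366/231 ≈ 1.584 μg/mL.
Steady-state peak Cmax,ss = C₀·R ≈ 1.584 × 1.1959 ≈ 1.894 μg/mL.
Steady-state trough Cmin,ss = Cmax,ss·f ≈ 1.894 × 0.1638 ≈ 0.310 μg/mL.
Trough 0.3 μg/mL vs MEC 1 μg/mL: subtherapeutic.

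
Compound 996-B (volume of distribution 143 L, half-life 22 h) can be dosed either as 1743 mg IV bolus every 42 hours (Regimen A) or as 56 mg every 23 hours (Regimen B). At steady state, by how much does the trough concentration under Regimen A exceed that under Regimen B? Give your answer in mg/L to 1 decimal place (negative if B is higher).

4.1 mg/L

Regimen A: f = (1/2)^(42/22) ≈ 0.2663; Cmin,ss = (1743/143)·f/(1−f) ≈ 4.424 mg/L.
Regimen B: f = (1/2)^(23/22) ≈ 0.4845; Cmin,ss = (56/143)·f/(1−f) ≈ 0.368 mg/L.
Difference ≈ 4.424 − 0.368 ≈ 4.056 mg/L.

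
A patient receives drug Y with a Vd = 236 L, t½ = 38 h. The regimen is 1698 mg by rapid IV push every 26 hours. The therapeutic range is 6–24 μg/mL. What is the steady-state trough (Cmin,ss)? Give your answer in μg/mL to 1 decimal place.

11.9 μg/mL

τ/t½ = 26/38 ≈ 0.68421, so fraction remaining f = (1/2)^(26/38) ≈ 0.6223.
At steady state, accumulation factor R = 1/(1 − e^(−kτ)) ≈ 2.6476.
Single-dose peak C₀ = D/Vd = 1698/236 ≈ 7.195 μg/mL.
Cmax,ss = C₀/(1 − f) ≈ 7.195/0.3777 ≈ 19.050 μg/mL.
One interval later, Cmin,ss = Cmax,ss·e^(−kτ) ≈ 19.050 × 0.6223 ≈ 11.855 μg/mL.
Trough 11.9 μg/mL vs MEC 6 μg/mL: adequate.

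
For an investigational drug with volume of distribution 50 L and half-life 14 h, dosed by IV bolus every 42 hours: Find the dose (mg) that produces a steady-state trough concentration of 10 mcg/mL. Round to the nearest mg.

τ/t½ = 42/14 ≈ 3, so f = (1/2)^(42/14) ≈ 0.125000.
Cmin,ss = (D/Vd)·f/(1−f), so D = Cmin,ss·Vd·(1−f)/f.
D = 10 × 50 × (1−f)/f ≈ 10 × 50 × 7.00000 ≈ 3500.00 mg.

3500 mg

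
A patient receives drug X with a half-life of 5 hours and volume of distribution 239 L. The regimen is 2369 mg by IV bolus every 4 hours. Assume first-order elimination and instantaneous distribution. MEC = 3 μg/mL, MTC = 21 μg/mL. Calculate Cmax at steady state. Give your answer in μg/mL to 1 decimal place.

τ/t½ = 4/5 ≈ 0.8, so fraction remaining f = (1/2)^(4/5) ≈ 0.5743.
Accumulation ratio R = 1/(1 − f) ≈ 1/0.4257 ≈ 2.3491.
Each bolus raises the concentration by D/Vd = 2369/239 ≈ 9.912 μg/mL.
Steady-state peak Cmax,ss = C₀·R ≈ 9.912 × 2.3491 ≈ 23.284 μg/mL.
Peak 23.3 μg/mL vs MTC 21 μg/mL: exceeds toxic threshold.

23.3 μg/mL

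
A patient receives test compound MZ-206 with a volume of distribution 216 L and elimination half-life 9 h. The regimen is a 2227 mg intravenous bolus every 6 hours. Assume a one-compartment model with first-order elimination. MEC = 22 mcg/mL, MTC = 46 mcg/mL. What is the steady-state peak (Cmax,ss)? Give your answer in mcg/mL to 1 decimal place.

27.9 mcg/mL

k = ln2/t½ = ln2/9 ≈ 0.077016 h⁻¹; fraction remaining f = e^(−kτ) = e^(−0.077016×6) ≈ 0.6300.
At steady state, accumulation factor R = 1/(1 − e^(−kτ)) ≈ 2.7027.
Single-dose peak C₀ = D/Vd = 2227/216 ≈ 10.310 mcg/mL.
Cmax,ss = C₀/(1 − f) ≈ 10.310/0.3700 ≈ 27.865 mcg/mL.
Peak 27.9 mcg/mL vs MTC 46 mcg/mL: below toxic threshold.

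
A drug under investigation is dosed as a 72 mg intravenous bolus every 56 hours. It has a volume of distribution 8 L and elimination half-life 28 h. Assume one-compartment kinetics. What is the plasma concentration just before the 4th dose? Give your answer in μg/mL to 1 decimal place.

3.0 μg/mL

f = (1/2)^(τ/t½) = (1/2)^(56/28) ≈ 0.2500.
C₀ = D/Vd = 72/8 ≈ 9.000 μg/mL.
Before the 4th dose, 3 doses have been given. Superposition: Cmin = C₀·(f + f² + … + f^3).
≈ 9.000 × (0.2500 + 0.0625 + 0.0156) ≈ 9.000 × 0.3281 ≈ 2.953 μg/mL.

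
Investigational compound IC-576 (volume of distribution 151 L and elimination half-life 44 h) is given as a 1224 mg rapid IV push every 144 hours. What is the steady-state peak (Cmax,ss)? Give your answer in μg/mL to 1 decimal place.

k = ln2/t½ = ln2/44 ≈ 0.015753 h⁻¹; fraction remaining f = e^(−kτ) = e^(−0.015753×144) ≈ 0.1035.
Accumulation ratio R = 1/(1 − f) ≈ 1/0.8965 ≈ 1.1154.
Each bolus raises the concentration by D/Vd = 1224/151 ≈ 8.106 μg/mL.
Steady-state peak Cmax,ss = C₀·R ≈ 8.106 × 1.1154 ≈ 9.041 μg/mL.

9.0 μg/mL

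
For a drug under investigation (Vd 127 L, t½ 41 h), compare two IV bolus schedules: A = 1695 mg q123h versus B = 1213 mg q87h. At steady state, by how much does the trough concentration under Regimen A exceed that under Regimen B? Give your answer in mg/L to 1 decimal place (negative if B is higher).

Regimen A: f = (1/2)^(123/41) ≈ 0.1250; Cmin,ss = (1695/127)·f/(1−f) ≈ 1.907 mg/L.
Regimen B: f = (1/2)^(87/41) ≈ 0.2297; Cmin,ss = (1213/127)·f/(1−f) ≈ 2.848 mg/L.
Difference ≈ 1.907 − 2.848 ≈ -0.941 mg/L.

-0.9 mg/L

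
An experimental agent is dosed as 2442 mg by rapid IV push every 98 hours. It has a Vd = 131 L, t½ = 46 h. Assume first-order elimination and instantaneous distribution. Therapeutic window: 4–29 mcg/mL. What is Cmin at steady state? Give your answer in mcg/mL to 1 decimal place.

τ/t½ = 98/46 ≈ 2.1304, so fraction remaining f = (1/2)^(98/46) ≈ 0.2284.
Accumulation ratio R = 1/(1 − f) ≈ 1/0.7716 ≈ 1.2960.
Single-dose peak C₀ = D/Vd = 2442/131 ≈ 18.641 mcg/mL.
Steady-state peak Cmax,ss = C₀·R ≈ 18.641 × 1.2960 ≈ 24.159 mcg/mL.
Steady-state trough Cmin,ss = Cmax,ss·f ≈ 24.159 × 0.2284 ≈ 5.518 mcg/mL.
Trough 5.5 mcg/mL vs MEC 4 mcg/mL: adequate.

5.5 mcg/mL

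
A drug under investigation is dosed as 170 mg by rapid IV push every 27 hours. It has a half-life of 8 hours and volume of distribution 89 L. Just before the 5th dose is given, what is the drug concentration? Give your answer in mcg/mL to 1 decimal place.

0.2 mcg/mL

f = (1/2)^(τ/t½) = (1/2)^(27/8) ≈ 0.0964.
C₀ = D/Vd = 170/89 ≈ 1.910 mcg/mL.
Before the 5th dose, 4 doses have been given. Superposition: Cmin = C₀·(f + f² + … + f^4).
≈ 1.910 × (0.0964 + 0.0093 + 0.0009 + 0.0001) ≈ 1.910 × 0.1067 ≈ 0.204 mcg/mL.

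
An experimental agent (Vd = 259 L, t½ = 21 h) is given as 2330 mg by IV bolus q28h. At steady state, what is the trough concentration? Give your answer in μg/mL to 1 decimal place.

k = ln2/t½ = ln2/21 ≈ 0.033007 h⁻¹; fraction remaining f = e^(−kτ) = e^(−0.033007×28) ≈ 0.3969.
At steady state, accumulation factor R = 1/(1 − e^(−kτ)) ≈ 1.6581.
Single-dose peak C₀ = D/Vd = 2330/259 ≈ 8.996 μg/mL.
Steady-state peak Cmax,ss = C₀·R ≈ 8.996 × 1.6581 ≈ 14.916 μg/mL.
Steady-state trough Cmin,ss = Cmax,ss·f ≈ 14.916 × 0.3969 ≈ 5.920 μg/mL.

5.9 μg/mL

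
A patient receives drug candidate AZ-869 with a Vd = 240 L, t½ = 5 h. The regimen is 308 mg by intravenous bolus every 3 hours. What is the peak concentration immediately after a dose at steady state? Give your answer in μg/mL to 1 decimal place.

k = ln2/t½ = ln2/5 ≈ 0.138629 h⁻¹; fraction remaining f = e^(−kτ) = e^(−0.138629×3) ≈ 0.6598.
At steady state, accumulation factor R = 1/(1 − e^(−kτ)) ≈ 2.9394.
Single-dose peak C₀ = D/Vd = 308/240 ≈ 1.283 μg/mL.
Cmax,ss = C₀/(1 − f) ≈ 1.283/0.3402 ≈ 3.771 μg/mL.

3.8 μg/mL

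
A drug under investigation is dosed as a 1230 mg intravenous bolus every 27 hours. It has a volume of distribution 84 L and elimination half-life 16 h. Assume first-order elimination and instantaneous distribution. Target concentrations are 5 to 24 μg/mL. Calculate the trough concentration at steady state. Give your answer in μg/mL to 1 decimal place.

6.6 μg/mL

Over one 27-h interval, 27/16 ≈ 1.6875 half-lives elapse, leaving f ≈ 0.3105 of each dose.
Single-dose peak C₀ = D/Vd = 1230/84 ≈ 14.643 μg/mL.
Steady-state trough Cmin,ss = C₀·f/(1−f) ≈ 14.643 × 0.3105/0.6895 ≈ 6.594 μg/mL.
Trough 6.6 μg/mL vs MEC 5 μg/mL: adequate.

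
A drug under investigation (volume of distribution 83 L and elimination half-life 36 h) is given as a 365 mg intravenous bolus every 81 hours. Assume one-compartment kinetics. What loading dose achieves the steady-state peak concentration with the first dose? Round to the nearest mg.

462 mg

f = (1/2)^(81/36) ≈ 0.210224; accumulation ratio R = 1/(1−f) ≈ 1.26618.
Loading dose to hit Cmax,ss on first dose: D_load = D_maint·R ≈ 365 × 1.26618 ≈ 462.16 mg.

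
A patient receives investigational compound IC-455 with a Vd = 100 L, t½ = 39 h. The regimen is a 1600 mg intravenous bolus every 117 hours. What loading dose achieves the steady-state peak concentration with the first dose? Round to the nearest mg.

1829 mg

f = (1/2)^(117/39) ≈ 0.125000; accumulation ratio R = 1/(1−f) ≈ 1.14286.
Loading dose to hit Cmax,ss on first dose: D_load = D_maint·R ≈ 1600 × 1.14286 ≈ 1828.58 mg.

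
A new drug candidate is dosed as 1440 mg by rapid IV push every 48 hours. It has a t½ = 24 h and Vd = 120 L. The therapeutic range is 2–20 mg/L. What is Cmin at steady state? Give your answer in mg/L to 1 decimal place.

4.0 mg/L

The dosing interval is 2 half-lives, so f = 2^(−2) = 0.25.
Accumulation ratio R = 1/(1 − f) = 1/0.75 = 4/3.
Single-dose peak C₀ = D/Vd = 1440/120 = 12 mg/L.
Steady-state peak Cmax,ss = C₀·R = 12 × 4/3 ≈ 16.000 mg/L.
Steady-state trough Cmin,ss = Cmax,ss·f ≈ 16.000 × 0.25 ≈ 4.000 mg/L.
Trough 4.0 mg/L vs MEC 2 mg/L: adequate.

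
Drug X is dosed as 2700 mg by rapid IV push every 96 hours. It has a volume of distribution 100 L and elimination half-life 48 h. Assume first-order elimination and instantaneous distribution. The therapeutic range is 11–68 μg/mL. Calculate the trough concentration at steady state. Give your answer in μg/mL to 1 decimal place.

9.0 μg/mL

The dosing interval is 2 half-lives, so f = 2^(−2) = 0.25.
At steady state, R = 1/(1 − 0.25) = 4/3.
Single-dose peak C₀ = D/Vd = 2700/100 = 27 μg/mL.
Steady-state peak Cmax,ss = C₀·R = 27 × 4/3 ≈ 36.000 μg/mL.
Steady-state trough Cmin,ss = Cmax,ss·f ≈ 36.000 × 0.25 ≈ 9.000 μg/mL.
Trough 9.0 μg/mL vs MEC 11 μg/mL: subtherapeutic.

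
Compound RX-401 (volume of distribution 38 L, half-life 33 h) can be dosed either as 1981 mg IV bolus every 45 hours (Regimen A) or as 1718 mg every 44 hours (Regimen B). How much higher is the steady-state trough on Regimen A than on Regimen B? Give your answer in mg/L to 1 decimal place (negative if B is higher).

Regimen A: f = (1/2)^(45/33) ≈ 0.3886; Cmin,ss = (1981/38)·f/(1−f) ≈ 33.134 mg/L.
Regimen B: f = (1/2)^(44/33) ≈ 0.3969; Cmin,ss = (1718/38)·f/(1−f) ≈ 29.753 mg/L.
Difference ≈ 33.134 − 29.753 ≈ 3.381 mg/L.

3.4 mg/L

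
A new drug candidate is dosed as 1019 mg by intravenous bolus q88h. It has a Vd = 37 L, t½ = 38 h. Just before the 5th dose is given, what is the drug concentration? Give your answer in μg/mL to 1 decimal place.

6.9 μg/mL

f = (1/2)^(τ/t½) = (1/2)^(88/38) ≈ 0.2009.
C₀ = D/Vd = 1019/37 ≈ 27.541 μg/mL.
Before the 5th dose, 4 doses have been given. Superposition: Cmin = C₀·(f + f² + … + f^4).
≈ 27.541 × (0.2009 + 0.0404 + 0.0081 + 0.0016) ≈ 27.541 × 0.2510 ≈ 6.913 μg/mL.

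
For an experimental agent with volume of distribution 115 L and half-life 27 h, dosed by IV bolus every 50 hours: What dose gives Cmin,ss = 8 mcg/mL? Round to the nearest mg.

2401 mg

τ/t½ = 50/27 ≈ 1.8519, so f = (1/2)^(50/27) ≈ 0.277037.
Cmin,ss = (D/Vd)·f/(1−f), so D = Cmin,ss·Vd·(1−f)/f.
D = 8 × 115 × (1−f)/f ≈ 8 × 115 × 2.60963 ≈ 2400.86 mg.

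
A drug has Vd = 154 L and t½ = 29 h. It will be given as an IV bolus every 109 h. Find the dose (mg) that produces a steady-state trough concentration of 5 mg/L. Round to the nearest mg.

9652 mg

τ/t½ = 109/29 ≈ 3.7586, so f = (1/2)^(109/29) ≈ 0.073883.
Cmin,ss = (D/Vd)·f/(1−f), so D = Cmin,ss·Vd·(1−f)/f.
D = 5 × 154 × (1−f)/f ≈ 5 × 154 × 12.53491 ≈ 9651.88 mg.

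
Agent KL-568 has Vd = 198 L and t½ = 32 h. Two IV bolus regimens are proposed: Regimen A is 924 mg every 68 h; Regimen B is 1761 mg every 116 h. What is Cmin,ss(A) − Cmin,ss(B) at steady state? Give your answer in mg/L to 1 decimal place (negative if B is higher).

Regimen A: f = (1/2)^(68/32) ≈ 0.2293; Cmin,ss = (924/198)·f/(1−f) ≈ 1.388 mg/L.
Regimen B: f = (1/2)^(116/32) ≈ 0.0811; Cmin,ss = (1761/198)·f/(1−f) ≈ 0.785 mg/L.
Difference ≈ 1.388 − 0.785 ≈ 0.603 mg/L.

0.6 mg/L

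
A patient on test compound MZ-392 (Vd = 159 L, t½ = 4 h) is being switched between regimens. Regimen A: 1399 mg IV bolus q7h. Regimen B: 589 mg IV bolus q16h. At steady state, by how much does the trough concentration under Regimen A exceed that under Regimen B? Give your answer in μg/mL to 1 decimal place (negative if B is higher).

3.5 μg/mL

Regimen A: f = (1/2)^(7/4) ≈ 0.2973; Cmin,ss = (1399/159)·f/(1−f) ≈ 3.723 μg/mL.
Regimen B: f = (1/2)^(16/4) ≈ 0.0625; Cmin,ss = (589/159)·f/(1−f) ≈ 0.247 μg/mL.
Difference ≈ 3.723 − 0.247 ≈ 3.476 μg/mL.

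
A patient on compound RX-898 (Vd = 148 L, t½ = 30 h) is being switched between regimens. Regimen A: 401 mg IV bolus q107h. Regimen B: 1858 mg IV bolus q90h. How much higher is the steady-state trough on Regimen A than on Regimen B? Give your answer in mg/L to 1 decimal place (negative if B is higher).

-1.5 mg/L

Regimen A: f = (1/2)^(107/30) ≈ 0.0844; Cmin,ss = (401/148)·f/(1−f) ≈ 0.250 mg/L.
Regimen B: f = (1/2)^(90/30) ≈ 0.1250; Cmin,ss = (1858/148)·f/(1−f) ≈ 1.793 mg/L.
Difference ≈ 0.250 − 1.793 ≈ -1.543 mg/L.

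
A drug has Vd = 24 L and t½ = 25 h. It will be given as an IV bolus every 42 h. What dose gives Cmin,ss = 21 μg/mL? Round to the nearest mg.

1111 mg

τ/t½ = 42/25 ≈ 1.68, so f = (1/2)^(42/25) ≈ 0.312083.
Cmin,ss = (D/Vd)·f/(1−f), so D = Cmin,ss·Vd·(1−f)/f.
D = 21 × 24 × (1−f)/f ≈ 21 × 24 × 2.20428 ≈ 1110.96 mg.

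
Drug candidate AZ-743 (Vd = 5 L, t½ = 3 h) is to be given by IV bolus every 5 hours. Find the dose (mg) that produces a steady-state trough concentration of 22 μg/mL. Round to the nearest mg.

τ/t½ = 5/3 ≈ 1.6667, so f = (1/2)^(5/3) ≈ 0.314980.
Cmin,ss = (D/Vd)·f/(1−f), so D = Cmin,ss·Vd·(1−f)/f.
D = 22 × 5 × (1−f)/f ≈ 22 × 5 × 2.17480 ≈ 239.23 mg.

239 mg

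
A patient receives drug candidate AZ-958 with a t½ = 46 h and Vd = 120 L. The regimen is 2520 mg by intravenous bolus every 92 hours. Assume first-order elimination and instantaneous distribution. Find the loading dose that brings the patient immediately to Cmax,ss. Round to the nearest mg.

f = (1/2)^(92/46) ≈ 0.250000; accumulation ratio R = 1/(1−f) ≈ 1.33333.
Loading dose to hit Cmax,ss on first dose: D_load = D_maint·R ≈ 2520 × 1.33333 ≈ 3359.99 mg.

3360 mg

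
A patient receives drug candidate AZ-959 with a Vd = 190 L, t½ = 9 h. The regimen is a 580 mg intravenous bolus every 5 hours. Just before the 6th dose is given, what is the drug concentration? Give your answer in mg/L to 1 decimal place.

5.6 mg/L

f = (1/2)^(τ/t½) = (1/2)^(5/9) ≈ 0.6804.
C₀ = D/Vd = 580/190 ≈ 3.053 mg/L.
Before the 6th dose, 5 doses have been given. Superposition: Cmin = C₀·(f + f² + … + f^5).
≈ 3.053 × (0.6804 + 0.4629 + 0.3150 + 0.2143 + 0.1458) ≈ 3.053 × 1.8184 ≈ 5.552 mg/L.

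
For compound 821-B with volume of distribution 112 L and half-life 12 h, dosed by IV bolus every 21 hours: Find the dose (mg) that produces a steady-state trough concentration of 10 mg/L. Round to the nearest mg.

τ/t½ = 21/12 ≈ 1.75, so f = (1/2)^(21/12) ≈ 0.297302.
Cmin,ss = (D/Vd)·f/(1−f), so D = Cmin,ss·Vd·(1−f)/f.
D = 10 × 112 × (1−f)/f ≈ 10 × 112 × 2.36358 ≈ 2647.21 mg.

2647 mg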